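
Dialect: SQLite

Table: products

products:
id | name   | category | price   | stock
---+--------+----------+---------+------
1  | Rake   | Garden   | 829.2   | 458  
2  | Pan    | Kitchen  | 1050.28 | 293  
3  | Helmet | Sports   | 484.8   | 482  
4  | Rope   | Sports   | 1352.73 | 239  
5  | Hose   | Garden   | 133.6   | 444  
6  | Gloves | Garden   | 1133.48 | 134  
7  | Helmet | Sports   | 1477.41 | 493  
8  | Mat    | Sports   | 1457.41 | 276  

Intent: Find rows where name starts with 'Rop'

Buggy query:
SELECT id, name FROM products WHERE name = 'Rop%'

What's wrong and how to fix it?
Bug: '=' compares the literal string including the % character; pattern matching needs LIKE

Fix: Use LIKE for wildcard pattern matching

Corrected query:
SELECT id, name FROM products WHERE name LIKE 'Rop%'

Result:
id | name
---+-----
4  | Rope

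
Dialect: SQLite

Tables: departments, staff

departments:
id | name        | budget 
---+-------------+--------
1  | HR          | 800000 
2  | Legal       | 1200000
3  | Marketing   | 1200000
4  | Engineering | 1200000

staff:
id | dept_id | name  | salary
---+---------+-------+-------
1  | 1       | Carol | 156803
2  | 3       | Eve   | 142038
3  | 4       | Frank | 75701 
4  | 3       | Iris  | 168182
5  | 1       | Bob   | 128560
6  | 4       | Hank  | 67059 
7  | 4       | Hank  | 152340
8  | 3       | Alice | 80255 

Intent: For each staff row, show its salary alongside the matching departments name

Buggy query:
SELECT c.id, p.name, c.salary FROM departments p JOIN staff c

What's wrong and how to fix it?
Bug: Missing join condition: each staff row is matched to all departments rows instead of just its own

Fix: Specify the join condition linking the foreign key to the parent id

Corrected query:
SELECT c.id, p.name, c.salary FROM departments p JOIN staff c ON c.dept_id = p.id

Result:
id | name        | salary
---+-------------+-------
1  | HR          | 156803
2  | Marketing   | 142038
3  | Engineering | 75701 
4  | Marketing   | 168182
5  | HR          | 128560
6  | Engineering | 67059 
7  | Engineering | 152340
8  | Marketing   | 80255 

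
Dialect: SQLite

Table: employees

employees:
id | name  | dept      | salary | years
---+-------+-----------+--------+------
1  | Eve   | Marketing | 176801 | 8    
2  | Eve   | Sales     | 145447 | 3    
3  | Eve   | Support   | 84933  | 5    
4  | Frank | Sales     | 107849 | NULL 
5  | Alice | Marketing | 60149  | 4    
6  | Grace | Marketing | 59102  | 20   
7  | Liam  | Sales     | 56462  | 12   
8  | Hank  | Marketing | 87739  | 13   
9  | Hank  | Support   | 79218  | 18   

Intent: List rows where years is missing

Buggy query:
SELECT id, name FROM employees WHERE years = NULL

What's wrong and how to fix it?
Bug: '= NULL' is always unknown in SQL three-valued logic, so no rows match

Fix: Use IS NULL to test for NULL

Corrected query:
SELECT id, name FROM employees WHERE years IS NULL

Result:
id | name 
---+------
4  | Frank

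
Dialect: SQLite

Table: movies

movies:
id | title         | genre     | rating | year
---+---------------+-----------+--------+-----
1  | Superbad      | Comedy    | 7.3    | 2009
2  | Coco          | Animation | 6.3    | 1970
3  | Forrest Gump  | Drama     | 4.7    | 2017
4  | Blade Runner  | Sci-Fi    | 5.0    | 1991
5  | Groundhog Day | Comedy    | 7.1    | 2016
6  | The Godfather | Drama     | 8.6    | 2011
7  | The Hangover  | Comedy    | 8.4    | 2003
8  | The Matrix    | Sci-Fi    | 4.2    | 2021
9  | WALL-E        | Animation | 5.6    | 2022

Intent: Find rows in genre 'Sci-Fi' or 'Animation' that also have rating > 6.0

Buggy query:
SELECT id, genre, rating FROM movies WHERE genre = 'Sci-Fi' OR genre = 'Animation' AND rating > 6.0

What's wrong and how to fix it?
Bug: AND binds tighter than OR, so this parses as genre = 'Sci-Fi' OR (genre = 'Animation' AND rating > 6.0)

Fix: Add parentheses around the OR so the AND applies to both alternatives

Corrected query:
SELECT id, genre, rating FROM movies WHERE (genre = 'Sci-Fi' OR genre = 'Animation') AND rating > 6.0

Result:
id | genre     | rating
---+-----------+-------
2  | Animation | 6.3   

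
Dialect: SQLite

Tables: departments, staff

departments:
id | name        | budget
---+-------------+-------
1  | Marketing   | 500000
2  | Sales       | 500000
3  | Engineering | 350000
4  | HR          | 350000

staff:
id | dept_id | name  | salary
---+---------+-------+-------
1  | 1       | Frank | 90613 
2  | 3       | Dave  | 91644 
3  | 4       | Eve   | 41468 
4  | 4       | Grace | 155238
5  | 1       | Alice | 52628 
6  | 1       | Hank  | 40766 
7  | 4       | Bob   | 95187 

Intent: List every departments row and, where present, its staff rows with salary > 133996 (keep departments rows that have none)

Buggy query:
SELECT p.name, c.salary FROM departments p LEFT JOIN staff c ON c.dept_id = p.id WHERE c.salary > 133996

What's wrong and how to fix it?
Bug: A WHERE condition on the right-hand table after LEFT JOIN drops unmatched parents

Fix: Move the right-table condition into the ON clause so unmatched parents are kept

Corrected query:
SELECT p.name, c.salary FROM departments p LEFT JOIN staff c ON c.dept_id = p.id AND c.salary > 133996

Result:
name        | salary
------------+-------
Marketing   | NULL  
Sales       | NULL  
Engineering | NULL  
HR          | 155238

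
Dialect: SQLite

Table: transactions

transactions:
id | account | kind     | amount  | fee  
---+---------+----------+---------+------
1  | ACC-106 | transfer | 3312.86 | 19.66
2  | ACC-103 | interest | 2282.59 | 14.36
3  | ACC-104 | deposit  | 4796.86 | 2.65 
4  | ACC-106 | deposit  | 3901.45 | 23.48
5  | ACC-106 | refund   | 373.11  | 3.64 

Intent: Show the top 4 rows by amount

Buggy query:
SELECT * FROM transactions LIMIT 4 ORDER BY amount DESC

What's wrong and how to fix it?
Bug: LIMIT must come after ORDER BY

Fix: Sort with ORDER BY, then apply LIMIT

Corrected query:
SELECT * FROM transactions ORDER BY amount DESC LIMIT 4

Result:
id | account | kind     | amount  | fee  
---+---------+----------+---------+------
3  | ACC-104 | deposit  | 4796.86 | 2.65 
4  | ACC-106 | deposit  | 3901.45 | 23.48
1  | ACC-106 | transfer | 3312.86 | 19.66
2  | ACC-103 | interest | 2282.59 | 14.36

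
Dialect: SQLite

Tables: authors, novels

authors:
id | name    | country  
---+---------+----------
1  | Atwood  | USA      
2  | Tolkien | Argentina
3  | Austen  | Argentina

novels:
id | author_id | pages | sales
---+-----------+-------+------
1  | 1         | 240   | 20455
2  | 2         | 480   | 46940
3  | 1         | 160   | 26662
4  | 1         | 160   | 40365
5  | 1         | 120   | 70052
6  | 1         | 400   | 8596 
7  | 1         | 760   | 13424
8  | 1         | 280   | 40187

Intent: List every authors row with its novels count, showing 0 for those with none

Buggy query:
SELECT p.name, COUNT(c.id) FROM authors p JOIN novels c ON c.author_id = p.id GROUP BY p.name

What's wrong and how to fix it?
Bug: An inner join excludes parents with zero children

Fix: Switch to LEFT JOIN to retain unmatched parent rows

Corrected query:
SELECT p.name, COUNT(c.id) FROM authors p LEFT JOIN novels c ON c.author_id = p.id GROUP BY p.name

Result:
name    | COUNT(c.id)
--------+------------
Atwood  | 7          
Austen  | 0          
Tolkien | 1          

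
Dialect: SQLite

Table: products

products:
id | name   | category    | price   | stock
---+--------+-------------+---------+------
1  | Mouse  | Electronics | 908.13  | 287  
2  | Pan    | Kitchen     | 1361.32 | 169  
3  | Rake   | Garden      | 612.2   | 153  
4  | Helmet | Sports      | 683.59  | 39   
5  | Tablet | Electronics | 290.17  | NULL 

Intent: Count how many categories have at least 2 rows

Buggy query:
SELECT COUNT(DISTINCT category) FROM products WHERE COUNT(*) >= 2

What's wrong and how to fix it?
Bug: WHERE filters individual rows, not groups, so a group-level COUNT is invalid there

Fix: Use a subquery that GROUPs and filters with HAVING, then count its rows

Corrected query:
SELECT COUNT(*) FROM (SELECT category FROM products GROUP BY category HAVING COUNT(*) >= 2)

Result:
COUNT(*)
--------
1       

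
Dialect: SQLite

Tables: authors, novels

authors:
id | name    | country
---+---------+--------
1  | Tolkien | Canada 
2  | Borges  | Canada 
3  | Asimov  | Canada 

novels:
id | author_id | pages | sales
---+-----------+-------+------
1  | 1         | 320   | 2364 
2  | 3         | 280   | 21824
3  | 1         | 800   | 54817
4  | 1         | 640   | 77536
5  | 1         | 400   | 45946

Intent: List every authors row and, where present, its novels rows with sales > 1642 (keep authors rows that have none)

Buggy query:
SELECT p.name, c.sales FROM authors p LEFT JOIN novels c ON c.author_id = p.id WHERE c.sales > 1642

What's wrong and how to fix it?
Bug: A WHERE condition on the right-hand table after LEFT JOIN drops unmatched parents

Fix: Move the right-table condition into the ON clause so unmatched parents are kept

Corrected query:
SELECT p.name, c.sales FROM authors p LEFT JOIN novels c ON c.author_id = p.id AND c.sales > 1642

Result:
name    | sales
--------+------
Tolkien | 2364 
Tolkien | 45946
Tolkien | 54817
Tolkien | 77536
Borges  | NULL 
Asimov  | 21824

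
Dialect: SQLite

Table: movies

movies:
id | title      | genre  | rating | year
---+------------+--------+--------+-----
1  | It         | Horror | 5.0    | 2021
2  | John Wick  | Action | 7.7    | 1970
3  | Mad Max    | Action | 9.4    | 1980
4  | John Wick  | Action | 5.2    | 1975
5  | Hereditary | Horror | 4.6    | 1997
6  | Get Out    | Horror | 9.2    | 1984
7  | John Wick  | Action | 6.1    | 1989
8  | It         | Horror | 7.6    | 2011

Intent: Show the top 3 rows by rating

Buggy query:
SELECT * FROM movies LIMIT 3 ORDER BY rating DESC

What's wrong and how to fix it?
Bug: LIMIT must come after ORDER BY

Fix: Sort with ORDER BY, then apply LIMIT

Corrected query:
SELECT * FROM movies ORDER BY rating DESC LIMIT 3

Result:
id | title     | genre  | rating | year
---+-----------+--------+--------+-----
3  | Mad Max   | Action | 9.4    | 1980
6  | Get Out   | Horror | 9.2    | 1984
2  | John Wick | Action | 7.7    | 1970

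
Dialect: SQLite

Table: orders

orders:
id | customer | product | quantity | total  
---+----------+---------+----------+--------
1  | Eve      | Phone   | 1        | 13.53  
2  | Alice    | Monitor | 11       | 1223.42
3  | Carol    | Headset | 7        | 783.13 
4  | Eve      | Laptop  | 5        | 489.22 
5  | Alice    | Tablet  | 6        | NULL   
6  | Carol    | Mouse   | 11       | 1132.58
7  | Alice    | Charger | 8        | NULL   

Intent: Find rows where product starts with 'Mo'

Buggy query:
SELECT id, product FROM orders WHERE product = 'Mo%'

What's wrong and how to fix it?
Bug: Wildcards only work with LIKE; '=' treats '%' as a literal character

Fix: Replace '=' with LIKE so 'Mo%' is treated as a pattern

Corrected query:
SELECT id, product FROM orders WHERE product LIKE 'Mo%'

Result:
id | product
---+--------
2  | Monitor
6  | Mouse  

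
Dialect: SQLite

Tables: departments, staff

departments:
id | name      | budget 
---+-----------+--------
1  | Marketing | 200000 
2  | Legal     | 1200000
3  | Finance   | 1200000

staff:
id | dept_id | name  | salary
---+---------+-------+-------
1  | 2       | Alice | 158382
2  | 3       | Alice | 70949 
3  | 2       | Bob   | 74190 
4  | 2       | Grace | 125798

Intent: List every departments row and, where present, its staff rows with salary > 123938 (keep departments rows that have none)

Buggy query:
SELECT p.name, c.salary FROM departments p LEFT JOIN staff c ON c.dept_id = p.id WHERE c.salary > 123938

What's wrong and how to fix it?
Bug: Filtering c.salary in WHERE discards the NULL rows produced by LEFT JOIN, turning it into an inner join

Fix: Put 'c.salary > 123938' in the JOIN's ON clause instead of WHERE

Corrected query:
SELECT p.name, c.salary FROM departments p LEFT JOIN staff c ON c.dept_id = p.id AND c.salary > 123938

Result:
name      | salary
----------+-------
Marketing | NULL  
Legal     | 125798
Legal     | 158382
Finance   | NULL  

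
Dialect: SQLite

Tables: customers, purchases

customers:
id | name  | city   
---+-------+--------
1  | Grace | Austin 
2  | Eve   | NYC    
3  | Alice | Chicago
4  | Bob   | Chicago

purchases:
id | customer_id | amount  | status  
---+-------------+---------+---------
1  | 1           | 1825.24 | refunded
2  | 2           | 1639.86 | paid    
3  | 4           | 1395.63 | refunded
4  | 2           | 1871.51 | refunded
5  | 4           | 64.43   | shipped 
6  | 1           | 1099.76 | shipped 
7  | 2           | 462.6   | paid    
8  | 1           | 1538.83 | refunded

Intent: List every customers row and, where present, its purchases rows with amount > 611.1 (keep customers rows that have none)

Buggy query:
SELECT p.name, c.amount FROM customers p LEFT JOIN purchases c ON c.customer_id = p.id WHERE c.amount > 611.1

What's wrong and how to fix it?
Bug: Filtering c.amount in WHERE discards the NULL rows produced by LEFT JOIN, turning it into an inner join

Fix: Move the right-table condition into the ON clause so unmatched parents are kept

Corrected query:
SELECT p.name, c.amount FROM customers p LEFT JOIN purchases c ON c.customer_id = p.id AND c.amount > 611.1

Result:
name  | amount 
------+--------
Grace | 1099.76
Grace | 1538.83
Grace | 1825.24
Eve   | 1639.86
Eve   | 1871.51
Alice | NULL   
Bob   | 1395.63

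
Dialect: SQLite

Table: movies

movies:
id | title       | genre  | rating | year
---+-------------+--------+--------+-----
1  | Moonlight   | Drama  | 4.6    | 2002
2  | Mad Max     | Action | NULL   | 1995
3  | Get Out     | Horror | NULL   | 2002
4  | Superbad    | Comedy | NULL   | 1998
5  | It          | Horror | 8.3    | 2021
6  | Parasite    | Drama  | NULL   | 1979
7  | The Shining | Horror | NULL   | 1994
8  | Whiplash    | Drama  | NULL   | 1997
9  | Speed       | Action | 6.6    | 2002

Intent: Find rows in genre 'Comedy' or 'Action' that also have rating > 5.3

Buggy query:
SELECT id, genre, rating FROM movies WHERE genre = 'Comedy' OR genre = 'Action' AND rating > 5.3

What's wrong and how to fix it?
Bug: Without parentheses, AND is evaluated before OR, so the rating filter only applies to the 'Action' branch

Fix: Group the OR with parentheses (or use IN), then AND the threshold

Corrected query:
SELECT id, genre, rating FROM movies WHERE (genre = 'Comedy' OR genre = 'Action') AND rating > 5.3

Result:
id | genre  | rating
---+--------+-------
9  | Action | 6.6   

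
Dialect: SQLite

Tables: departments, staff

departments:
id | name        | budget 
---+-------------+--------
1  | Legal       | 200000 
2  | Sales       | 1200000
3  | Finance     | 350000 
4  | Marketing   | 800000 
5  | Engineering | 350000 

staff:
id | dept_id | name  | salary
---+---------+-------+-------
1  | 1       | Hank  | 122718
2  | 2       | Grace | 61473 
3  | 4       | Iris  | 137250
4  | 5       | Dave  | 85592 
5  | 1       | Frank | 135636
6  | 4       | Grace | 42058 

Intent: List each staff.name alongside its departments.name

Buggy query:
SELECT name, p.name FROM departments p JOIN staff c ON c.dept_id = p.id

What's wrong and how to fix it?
Bug: Both tables have a 'name' column; the unqualified reference is ambiguous

Fix: Prefix ambiguous columns with the table alias

Corrected query:
SELECT c.name, p.name FROM departments p JOIN staff c ON c.dept_id = p.id

Result:
name  | name       
------+------------
Hank  | Legal      
Grace | Sales      
Iris  | Marketing  
Dave  | Engineering
Frank | Legal      
Grace | Marketing  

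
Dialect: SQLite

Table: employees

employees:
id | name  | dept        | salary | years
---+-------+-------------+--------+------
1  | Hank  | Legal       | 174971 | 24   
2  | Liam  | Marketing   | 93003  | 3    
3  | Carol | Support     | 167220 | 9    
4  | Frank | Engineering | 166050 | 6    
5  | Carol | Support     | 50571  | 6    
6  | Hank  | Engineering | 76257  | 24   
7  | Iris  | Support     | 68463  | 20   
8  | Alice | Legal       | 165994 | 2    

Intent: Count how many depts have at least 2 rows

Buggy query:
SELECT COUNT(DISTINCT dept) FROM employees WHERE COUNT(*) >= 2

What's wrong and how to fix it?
Bug: COUNT(*) cannot appear in WHERE; the per-group count doesn't exist yet

Fix: Group first with HAVING COUNT(*) >= 2, then COUNT the resulting groups

Corrected query:
SELECT COUNT(*) FROM (SELECT dept FROM employees GROUP BY dept HAVING COUNT(*) >= 2)

Result:
COUNT(*)
--------
3       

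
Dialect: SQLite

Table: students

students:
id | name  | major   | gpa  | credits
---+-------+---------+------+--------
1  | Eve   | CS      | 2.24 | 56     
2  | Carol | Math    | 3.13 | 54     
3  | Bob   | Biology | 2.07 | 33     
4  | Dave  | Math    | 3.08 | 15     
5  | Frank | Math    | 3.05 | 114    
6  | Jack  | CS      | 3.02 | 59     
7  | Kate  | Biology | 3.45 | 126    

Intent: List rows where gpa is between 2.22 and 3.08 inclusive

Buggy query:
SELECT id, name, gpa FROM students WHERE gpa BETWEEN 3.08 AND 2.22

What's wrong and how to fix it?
Bug: BETWEEN expects the lower bound first; with 3.08 AND 2.22 the range is empty

Fix: Swap the bounds so the smaller value comes first

Corrected query:
SELECT id, name, gpa FROM students WHERE gpa BETWEEN 2.22 AND 3.08

Result:
id | name  | gpa 
---+-------+-----
1  | Eve   | 2.24
4  | Dave  | 3.08
5  | Frank | 3.05
6  | Jack  | 3.02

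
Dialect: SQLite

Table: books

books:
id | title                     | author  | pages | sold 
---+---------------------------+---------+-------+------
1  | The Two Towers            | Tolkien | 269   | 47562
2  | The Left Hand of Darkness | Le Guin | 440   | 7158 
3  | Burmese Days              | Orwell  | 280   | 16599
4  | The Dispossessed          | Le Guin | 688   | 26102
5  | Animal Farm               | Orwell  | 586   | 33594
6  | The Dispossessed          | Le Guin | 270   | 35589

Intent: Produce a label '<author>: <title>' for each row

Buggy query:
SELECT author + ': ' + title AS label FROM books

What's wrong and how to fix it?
Bug: SQLite uses || for string concatenation; + coerces text to numbers (yielding 0)

Fix: Use the || operator for string concatenation

Corrected query:
SELECT author || ': ' || title AS label FROM books

Result:
label                             
----------------------------------
Tolkien: The Two Towers           
Le Guin: The Left Hand of Darkness
Orwell: Burmese Days              
Le Guin: The Dispossessed         
Orwell: Animal Farm               
Le Guin: The Dispossessed         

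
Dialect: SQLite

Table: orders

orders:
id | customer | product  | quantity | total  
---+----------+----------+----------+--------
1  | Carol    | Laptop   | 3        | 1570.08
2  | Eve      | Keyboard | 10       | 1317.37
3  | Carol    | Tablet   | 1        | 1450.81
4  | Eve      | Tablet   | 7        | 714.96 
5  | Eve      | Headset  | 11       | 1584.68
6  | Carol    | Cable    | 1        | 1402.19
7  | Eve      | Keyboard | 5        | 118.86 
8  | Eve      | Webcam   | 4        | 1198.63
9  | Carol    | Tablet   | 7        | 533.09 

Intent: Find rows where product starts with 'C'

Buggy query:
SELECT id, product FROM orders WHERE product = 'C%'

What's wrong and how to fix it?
Bug: '=' compares the literal string including the % character; pattern matching needs LIKE

Fix: Replace '=' with LIKE so 'C%' is treated as a pattern

Corrected query:
SELECT id, product FROM orders WHERE product LIKE 'C%'

Result:
id | product
---+--------
6  | Cable  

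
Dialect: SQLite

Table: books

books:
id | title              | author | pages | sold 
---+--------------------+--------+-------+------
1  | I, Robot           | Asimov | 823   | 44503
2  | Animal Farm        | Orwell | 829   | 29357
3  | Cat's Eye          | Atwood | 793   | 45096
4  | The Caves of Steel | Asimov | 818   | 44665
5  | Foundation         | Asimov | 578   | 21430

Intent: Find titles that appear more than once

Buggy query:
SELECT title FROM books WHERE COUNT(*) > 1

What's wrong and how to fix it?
Bug: WHERE can't reference COUNT(*); aggregates are computed after WHERE

Fix: Group first, then use HAVING for the count condition

Corrected query:
SELECT title FROM books GROUP BY title HAVING COUNT(*) > 1

Result:
(no rows)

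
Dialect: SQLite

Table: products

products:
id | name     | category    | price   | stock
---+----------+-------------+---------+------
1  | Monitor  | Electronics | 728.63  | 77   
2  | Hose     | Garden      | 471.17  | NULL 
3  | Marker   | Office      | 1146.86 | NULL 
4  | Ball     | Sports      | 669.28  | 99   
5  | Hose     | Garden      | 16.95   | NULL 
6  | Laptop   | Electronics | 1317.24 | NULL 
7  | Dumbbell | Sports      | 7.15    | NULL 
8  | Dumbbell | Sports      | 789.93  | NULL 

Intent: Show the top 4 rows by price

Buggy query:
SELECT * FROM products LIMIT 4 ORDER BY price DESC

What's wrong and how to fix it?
Bug: LIMIT must come after ORDER BY

Fix: Swap the clauses: ORDER BY first, then LIMIT

Corrected query:
SELECT * FROM products ORDER BY price DESC LIMIT 4

Result:
id | name     | category    | price   | stock
---+----------+-------------+---------+------
6  | Laptop   | Electronics | 1317.24 | NULL 
3  | Marker   | Office      | 1146.86 | NULL 
8  | Dumbbell | Sports      | 789.93  | NULL 
1  | Monitor  | Electronics | 728.63  | 77   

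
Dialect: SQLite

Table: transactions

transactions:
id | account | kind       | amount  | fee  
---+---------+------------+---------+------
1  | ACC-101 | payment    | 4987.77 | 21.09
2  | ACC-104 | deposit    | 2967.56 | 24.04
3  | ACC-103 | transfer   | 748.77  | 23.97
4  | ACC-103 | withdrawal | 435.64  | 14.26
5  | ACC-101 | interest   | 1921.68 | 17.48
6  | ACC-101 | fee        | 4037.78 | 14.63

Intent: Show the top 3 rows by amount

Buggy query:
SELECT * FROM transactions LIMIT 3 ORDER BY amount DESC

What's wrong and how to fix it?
Bug: ORDER BY cannot follow LIMIT; LIMIT is the final clause

Fix: Sort with ORDER BY, then apply LIMIT

Corrected query:
SELECT * FROM transactions ORDER BY amount DESC LIMIT 3

Result:
id | account | kind    | amount  | fee  
---+---------+---------+---------+------
1  | ACC-101 | payment | 4987.77 | 21.09
6  | ACC-101 | fee     | 4037.78 | 14.63
2  | ACC-104 | deposit | 2967.56 | 24.04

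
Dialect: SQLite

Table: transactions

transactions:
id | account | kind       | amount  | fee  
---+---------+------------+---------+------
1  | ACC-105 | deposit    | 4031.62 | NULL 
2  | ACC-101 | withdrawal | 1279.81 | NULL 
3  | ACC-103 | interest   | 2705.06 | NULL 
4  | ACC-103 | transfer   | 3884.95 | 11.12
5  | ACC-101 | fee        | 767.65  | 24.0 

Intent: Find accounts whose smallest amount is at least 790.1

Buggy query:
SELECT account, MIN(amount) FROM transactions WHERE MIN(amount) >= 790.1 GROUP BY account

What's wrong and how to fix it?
Bug: Aggregates like MIN are computed per group after WHERE runs

Fix: Replace WHERE with HAVING after the GROUP BY

Corrected query:
SELECT account, MIN(amount) FROM transactions GROUP BY account HAVING MIN(amount) >= 790.1

Result:
account | MIN(amount)
--------+------------
ACC-103 | 2705.06    
ACC-105 | 4031.62    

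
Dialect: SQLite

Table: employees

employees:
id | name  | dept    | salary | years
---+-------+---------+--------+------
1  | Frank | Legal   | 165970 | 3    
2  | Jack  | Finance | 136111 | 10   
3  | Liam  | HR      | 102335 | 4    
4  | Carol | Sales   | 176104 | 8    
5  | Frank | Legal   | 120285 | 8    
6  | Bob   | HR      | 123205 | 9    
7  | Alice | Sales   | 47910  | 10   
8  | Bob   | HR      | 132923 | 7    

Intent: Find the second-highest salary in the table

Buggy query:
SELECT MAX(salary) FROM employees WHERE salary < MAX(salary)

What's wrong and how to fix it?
Bug: The inner MAX is an aggregate inside WHERE, which is not allowed

Fix: Compute the overall MAX in a subquery, then take MAX of rows below it

Corrected query:
SELECT MAX(salary) FROM employees WHERE salary < (SELECT MAX(salary) FROM employees)

Result:
MAX(salary)
-----------
165970     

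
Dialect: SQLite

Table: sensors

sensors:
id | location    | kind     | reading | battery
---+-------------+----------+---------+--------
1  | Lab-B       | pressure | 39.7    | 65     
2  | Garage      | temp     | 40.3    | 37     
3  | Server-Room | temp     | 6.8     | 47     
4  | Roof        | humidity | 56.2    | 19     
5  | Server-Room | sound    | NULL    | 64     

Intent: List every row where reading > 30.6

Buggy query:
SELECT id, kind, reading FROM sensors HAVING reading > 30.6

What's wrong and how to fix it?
Bug: This is a non-aggregate query (no GROUP BY, no aggregates), so in SQLite the HAVING clause is invalid here; a row-level condition belongs in WHERE

Fix: Use WHERE for row-level filtering

Corrected query:
SELECT id, kind, reading FROM sensors WHERE reading > 30.6

Result:
id | kind     | reading
---+----------+--------
1  | pressure | 39.7   
2  | temp     | 40.3   
4  | humidity | 56.2   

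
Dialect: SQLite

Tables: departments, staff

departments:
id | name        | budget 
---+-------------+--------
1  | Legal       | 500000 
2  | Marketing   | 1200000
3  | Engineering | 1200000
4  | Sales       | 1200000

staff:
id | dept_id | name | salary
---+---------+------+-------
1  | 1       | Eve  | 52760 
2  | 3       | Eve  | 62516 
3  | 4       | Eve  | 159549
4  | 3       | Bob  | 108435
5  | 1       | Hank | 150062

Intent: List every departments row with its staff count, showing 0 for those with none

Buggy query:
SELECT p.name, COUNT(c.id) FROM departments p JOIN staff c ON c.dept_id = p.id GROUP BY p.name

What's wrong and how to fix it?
Bug: INNER JOIN drops departments rows that have no matching staff rows

Fix: Use LEFT JOIN so parents without children still appear (COUNT(c.id) gives 0)

Corrected query:
SELECT p.name, COUNT(c.id) FROM departments p LEFT JOIN staff c ON c.dept_id = p.id GROUP BY p.name

Result:
name        | COUNT(c.id)
------------+------------
Engineering | 2          
Legal       | 2          
Marketing   | 0          
Sales       | 1          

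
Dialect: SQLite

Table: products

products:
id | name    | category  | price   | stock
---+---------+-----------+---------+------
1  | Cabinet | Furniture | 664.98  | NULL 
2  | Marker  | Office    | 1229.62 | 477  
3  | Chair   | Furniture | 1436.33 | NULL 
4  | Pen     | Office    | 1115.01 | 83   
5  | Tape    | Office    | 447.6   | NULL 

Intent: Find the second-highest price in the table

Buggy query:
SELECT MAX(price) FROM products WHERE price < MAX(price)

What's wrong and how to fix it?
Bug: MAX(price) on the right of the comparison is an aggregate-in-WHERE error

Fix: Put the inner MAX in a scalar subquery

Corrected query:
SELECT MAX(price) FROM products WHERE price < (SELECT MAX(price) FROM products)

Result:
MAX(price)
----------
1229.62   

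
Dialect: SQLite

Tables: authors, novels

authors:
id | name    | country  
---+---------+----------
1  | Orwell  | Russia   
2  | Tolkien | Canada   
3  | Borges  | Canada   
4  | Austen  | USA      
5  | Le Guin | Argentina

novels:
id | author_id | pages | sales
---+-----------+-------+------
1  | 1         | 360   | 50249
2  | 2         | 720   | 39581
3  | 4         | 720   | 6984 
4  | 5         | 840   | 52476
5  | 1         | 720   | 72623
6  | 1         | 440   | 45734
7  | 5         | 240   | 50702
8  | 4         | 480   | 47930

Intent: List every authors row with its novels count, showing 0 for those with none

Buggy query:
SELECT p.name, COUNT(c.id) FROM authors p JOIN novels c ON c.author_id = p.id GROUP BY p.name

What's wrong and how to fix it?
Bug: An inner join excludes parents with zero children

Fix: Switch to LEFT JOIN to retain unmatched parent rows

Corrected query:
SELECT p.name, COUNT(c.id) FROM authors p LEFT JOIN novels c ON c.author_id = p.id GROUP BY p.name

Result:
name    | COUNT(c.id)
--------+------------
Austen  | 2          
Borges  | 0          
Le Guin | 2          
Orwell  | 3          
Tolkien | 1          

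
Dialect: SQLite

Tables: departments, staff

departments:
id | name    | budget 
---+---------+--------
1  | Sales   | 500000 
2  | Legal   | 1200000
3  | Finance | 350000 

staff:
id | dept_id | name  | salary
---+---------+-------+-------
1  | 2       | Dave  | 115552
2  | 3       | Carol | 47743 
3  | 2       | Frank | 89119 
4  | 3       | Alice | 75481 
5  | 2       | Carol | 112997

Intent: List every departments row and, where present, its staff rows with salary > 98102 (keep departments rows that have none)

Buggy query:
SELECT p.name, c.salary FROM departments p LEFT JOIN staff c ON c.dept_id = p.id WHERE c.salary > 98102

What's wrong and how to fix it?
Bug: Filtering c.salary in WHERE discards the NULL rows produced by LEFT JOIN, turning it into an inner join

Fix: Put 'c.salary > 98102' in the JOIN's ON clause instead of WHERE

Corrected query:
SELECT p.name, c.salary FROM departments p LEFT JOIN staff c ON c.dept_id = p.id AND c.salary > 98102

Result:
name    | salary
--------+-------
Sales   | NULL  
Legal   | 112997
Legal   | 115552
Finance | NULL  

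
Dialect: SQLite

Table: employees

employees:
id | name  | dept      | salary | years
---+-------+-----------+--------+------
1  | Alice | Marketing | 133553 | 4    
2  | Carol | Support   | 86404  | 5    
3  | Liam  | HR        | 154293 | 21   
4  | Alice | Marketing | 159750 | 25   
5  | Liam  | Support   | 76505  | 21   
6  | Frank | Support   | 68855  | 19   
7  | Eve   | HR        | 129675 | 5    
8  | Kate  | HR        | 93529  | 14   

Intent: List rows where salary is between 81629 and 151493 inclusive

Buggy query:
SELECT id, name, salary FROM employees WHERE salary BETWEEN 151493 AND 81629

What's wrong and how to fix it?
Bug: The bounds are reversed; BETWEEN a AND b requires a <= b to match anything

Fix: Write BETWEEN 81629 AND 151493

Corrected query:
SELECT id, name, salary FROM employees WHERE salary BETWEEN 81629 AND 151493

Result:
id | name  | salary
---+-------+-------
1  | Alice | 133553
2  | Carol | 86404 
7  | Eve   | 129675
8  | Kate  | 93529 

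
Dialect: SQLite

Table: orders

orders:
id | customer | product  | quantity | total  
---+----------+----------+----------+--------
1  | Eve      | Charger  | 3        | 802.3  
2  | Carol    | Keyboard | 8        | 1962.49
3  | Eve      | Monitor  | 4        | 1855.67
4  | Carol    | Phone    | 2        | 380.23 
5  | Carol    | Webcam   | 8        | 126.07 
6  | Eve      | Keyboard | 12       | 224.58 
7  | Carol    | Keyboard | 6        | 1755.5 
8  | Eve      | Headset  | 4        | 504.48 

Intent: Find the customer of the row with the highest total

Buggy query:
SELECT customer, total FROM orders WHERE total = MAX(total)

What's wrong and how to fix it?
Bug: MAX(total) is an aggregate and cannot be used directly in WHERE

Fix: Use a subquery: WHERE total = (SELECT MAX(total) FROM orders)

Corrected query:
SELECT customer, total FROM orders WHERE total = (SELECT MAX(total) FROM orders)

Result:
customer | total  
---------+--------
Carol    | 1962.49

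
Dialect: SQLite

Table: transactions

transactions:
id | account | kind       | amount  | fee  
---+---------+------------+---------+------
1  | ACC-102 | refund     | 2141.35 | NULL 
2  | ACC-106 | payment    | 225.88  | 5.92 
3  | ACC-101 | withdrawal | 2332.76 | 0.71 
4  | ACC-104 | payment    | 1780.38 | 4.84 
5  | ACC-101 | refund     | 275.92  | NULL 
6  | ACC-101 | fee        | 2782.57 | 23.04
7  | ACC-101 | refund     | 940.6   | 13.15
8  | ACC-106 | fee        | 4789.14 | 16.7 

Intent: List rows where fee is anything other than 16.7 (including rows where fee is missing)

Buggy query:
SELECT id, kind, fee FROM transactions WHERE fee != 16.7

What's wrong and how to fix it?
Bug: 'fee != 16.7' is unknown when fee is NULL, so NULL rows are silently excluded

Fix: Handle NULL separately with IS NULL alongside the inequality

Corrected query:
SELECT id, kind, fee FROM transactions WHERE fee != 16.7 OR fee IS NULL

Result:
id | kind       | fee  
---+------------+------
1  | refund     | NULL 
2  | payment    | 5.92 
3  | withdrawal | 0.71 
4  | payment    | 4.84 
5  | refund     | NULL 
6  | fee        | 23.04
7  | refund     | 13.15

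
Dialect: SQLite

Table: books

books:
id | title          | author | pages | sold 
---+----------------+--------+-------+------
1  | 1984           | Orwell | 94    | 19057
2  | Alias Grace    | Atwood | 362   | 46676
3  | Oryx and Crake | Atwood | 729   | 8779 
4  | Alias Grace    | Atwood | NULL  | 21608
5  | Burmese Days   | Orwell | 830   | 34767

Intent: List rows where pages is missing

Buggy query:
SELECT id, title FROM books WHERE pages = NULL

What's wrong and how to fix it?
Bug: Comparing to NULL with '=' never matches; NULL = NULL is unknown, not true

Fix: Replace '= NULL' with 'IS NULL'

Corrected query:
SELECT id, title FROM books WHERE pages IS NULL

Result:
id | title      
---+------------
4  | Alias Grace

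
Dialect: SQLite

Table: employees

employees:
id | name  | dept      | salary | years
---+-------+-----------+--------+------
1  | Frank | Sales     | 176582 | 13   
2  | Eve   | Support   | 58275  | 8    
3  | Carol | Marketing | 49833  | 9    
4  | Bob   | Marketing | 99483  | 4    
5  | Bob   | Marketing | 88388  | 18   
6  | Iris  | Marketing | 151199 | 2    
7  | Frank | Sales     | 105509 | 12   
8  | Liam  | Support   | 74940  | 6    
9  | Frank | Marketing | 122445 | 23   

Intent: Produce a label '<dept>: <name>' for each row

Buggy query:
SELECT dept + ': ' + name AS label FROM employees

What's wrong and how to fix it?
Bug: SQLite uses || for string concatenation; + coerces text to numbers (yielding 0)

Fix: Use the || operator for string concatenation

Corrected query:
SELECT dept || ': ' || name AS label FROM employees

Result:
label           
----------------
Sales: Frank    
Support: Eve    
Marketing: Carol
Marketing: Bob  
Marketing: Bob  
Marketing: Iris 
Sales: Frank    
Support: Liam   
Marketing: Frank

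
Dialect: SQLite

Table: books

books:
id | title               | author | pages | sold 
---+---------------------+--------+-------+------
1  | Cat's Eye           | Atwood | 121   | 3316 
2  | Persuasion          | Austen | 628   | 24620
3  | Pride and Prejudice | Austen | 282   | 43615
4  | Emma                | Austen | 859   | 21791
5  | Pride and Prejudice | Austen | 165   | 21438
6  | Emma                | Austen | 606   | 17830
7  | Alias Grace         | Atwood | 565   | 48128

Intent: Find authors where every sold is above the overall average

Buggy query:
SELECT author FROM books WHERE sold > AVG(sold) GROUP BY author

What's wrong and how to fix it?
Bug: AVG() is an aggregate; it can't sit directly in WHERE

Fix: Use a subquery for AVG and a HAVING MIN(...) filter so the condition holds for every row in the group

Corrected query:
SELECT author FROM books GROUP BY author HAVING MIN(sold) > (SELECT AVG(sold) FROM books)

Result:
(no rows)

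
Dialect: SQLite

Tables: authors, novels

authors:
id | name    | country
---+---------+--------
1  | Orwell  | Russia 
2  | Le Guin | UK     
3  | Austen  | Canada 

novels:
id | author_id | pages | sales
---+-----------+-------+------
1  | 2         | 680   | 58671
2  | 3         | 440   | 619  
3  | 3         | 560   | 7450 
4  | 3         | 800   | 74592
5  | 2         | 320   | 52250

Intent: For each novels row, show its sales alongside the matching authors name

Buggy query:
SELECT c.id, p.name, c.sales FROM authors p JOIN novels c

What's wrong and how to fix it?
Bug: JOIN with no ON clause produces a cartesian product; every novels row pairs with every authors row

Fix: Specify the join condition linking the foreign key to the parent id

Corrected query:
SELECT c.id, p.name, c.sales FROM authors p JOIN novels c ON c.author_id = p.id

Result:
id | name    | sales
---+---------+------
1  | Le Guin | 58671
2  | Austen  | 619  
3  | Austen  | 7450 
4  | Austen  | 74592
5  | Le Guin | 52250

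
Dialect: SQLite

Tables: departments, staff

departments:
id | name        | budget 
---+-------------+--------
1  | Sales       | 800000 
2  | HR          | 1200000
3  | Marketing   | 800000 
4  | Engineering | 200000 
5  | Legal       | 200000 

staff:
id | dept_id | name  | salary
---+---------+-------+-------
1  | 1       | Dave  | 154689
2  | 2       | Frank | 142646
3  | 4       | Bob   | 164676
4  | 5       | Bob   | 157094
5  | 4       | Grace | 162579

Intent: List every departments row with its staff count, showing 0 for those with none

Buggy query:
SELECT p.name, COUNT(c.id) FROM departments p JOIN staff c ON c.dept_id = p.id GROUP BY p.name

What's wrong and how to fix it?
Bug: An inner join excludes parents with zero children

Fix: Use LEFT JOIN so parents without children still appear (COUNT(c.id) gives 0)

Corrected query:
SELECT p.name, COUNT(c.id) FROM departments p LEFT JOIN staff c ON c.dept_id = p.id GROUP BY p.name

Result:
name        | COUNT(c.id)
------------+------------
Engineering | 2          
HR          | 1          
Legal       | 1          
Marketing   | 0          
Sales       | 1          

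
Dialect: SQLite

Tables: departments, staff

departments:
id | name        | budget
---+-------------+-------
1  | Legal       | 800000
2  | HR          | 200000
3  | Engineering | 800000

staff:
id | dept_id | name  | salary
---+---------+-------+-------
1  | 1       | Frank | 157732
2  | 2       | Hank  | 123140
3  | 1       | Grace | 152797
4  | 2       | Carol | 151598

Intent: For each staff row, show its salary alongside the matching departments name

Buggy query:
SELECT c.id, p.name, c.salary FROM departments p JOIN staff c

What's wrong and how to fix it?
Bug: Missing join condition: each staff row is matched to all departments rows instead of just its own

Fix: Specify the join condition linking the foreign key to the parent id

Corrected query:
SELECT c.id, p.name, c.salary FROM departments p JOIN staff c ON c.dept_id = p.id

Result:
id | name  | salary
---+-------+-------
1  | Legal | 157732
2  | HR    | 123140
3  | Legal | 152797
4  | HR    | 151598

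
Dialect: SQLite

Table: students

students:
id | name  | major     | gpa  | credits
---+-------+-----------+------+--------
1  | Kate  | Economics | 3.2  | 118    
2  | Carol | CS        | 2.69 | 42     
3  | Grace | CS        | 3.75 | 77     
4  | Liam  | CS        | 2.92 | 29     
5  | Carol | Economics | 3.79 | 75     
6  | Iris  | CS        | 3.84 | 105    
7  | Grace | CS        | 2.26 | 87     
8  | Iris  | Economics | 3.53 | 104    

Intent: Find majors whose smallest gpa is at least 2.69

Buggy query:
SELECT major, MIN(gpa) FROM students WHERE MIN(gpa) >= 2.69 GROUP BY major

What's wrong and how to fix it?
Bug: MIN() in WHERE is a misuse of aggregate

Fix: Replace WHERE with HAVING after the GROUP BY

Corrected query:
SELECT major, MIN(gpa) FROM students GROUP BY major HAVING MIN(gpa) >= 2.69

Result:
major     | MIN(gpa)
----------+---------
Economics | 3.2     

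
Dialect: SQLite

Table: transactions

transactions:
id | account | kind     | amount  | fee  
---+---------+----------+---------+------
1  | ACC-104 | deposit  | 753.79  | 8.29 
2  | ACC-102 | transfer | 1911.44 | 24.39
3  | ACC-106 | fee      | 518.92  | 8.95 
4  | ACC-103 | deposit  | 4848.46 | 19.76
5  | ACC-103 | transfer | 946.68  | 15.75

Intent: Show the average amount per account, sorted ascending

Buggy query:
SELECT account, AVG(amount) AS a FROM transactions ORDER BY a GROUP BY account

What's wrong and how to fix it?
Bug: GROUP BY must precede ORDER BY

Fix: Move ORDER BY to the end, after GROUP BY

Corrected query:
SELECT account, AVG(amount) AS a FROM transactions GROUP BY account ORDER BY a

Result:
account | a      
--------+--------
ACC-106 | 518.92 
ACC-104 | 753.79 
ACC-102 | 1911.44
ACC-103 | 2897.57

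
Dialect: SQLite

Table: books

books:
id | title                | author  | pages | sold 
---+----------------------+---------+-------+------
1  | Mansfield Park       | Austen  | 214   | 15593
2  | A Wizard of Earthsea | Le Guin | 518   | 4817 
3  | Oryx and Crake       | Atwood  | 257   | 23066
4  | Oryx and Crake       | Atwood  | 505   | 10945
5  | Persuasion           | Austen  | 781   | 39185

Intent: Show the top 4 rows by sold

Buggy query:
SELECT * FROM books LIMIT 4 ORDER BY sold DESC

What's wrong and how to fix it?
Bug: LIMIT must come after ORDER BY

Fix: Swap the clauses: ORDER BY first, then LIMIT

Corrected query:
SELECT * FROM books ORDER BY sold DESC LIMIT 4

Result:
id | title          | author | pages | sold 
---+----------------+--------+-------+------
5  | Persuasion     | Austen | 781   | 39185
3  | Oryx and Crake | Atwood | 257   | 23066
1  | Mansfield Park | Austen | 214   | 15593
4  | Oryx and Crake | Atwood | 505   | 10945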